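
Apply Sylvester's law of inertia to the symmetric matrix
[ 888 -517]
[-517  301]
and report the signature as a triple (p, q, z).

step 0: pivot 888 → sign +
step 1: pivot -1/888 → sign −
signature = (1, 1, 0)

Answer: (1, 1, 0)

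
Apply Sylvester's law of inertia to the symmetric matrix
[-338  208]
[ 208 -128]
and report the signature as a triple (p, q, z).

step 0: pivot -338 → sign −
step 1: row/col 1 already zero → sign 0
signature = (0, 1, 1)

Answer: (0, 1, 1)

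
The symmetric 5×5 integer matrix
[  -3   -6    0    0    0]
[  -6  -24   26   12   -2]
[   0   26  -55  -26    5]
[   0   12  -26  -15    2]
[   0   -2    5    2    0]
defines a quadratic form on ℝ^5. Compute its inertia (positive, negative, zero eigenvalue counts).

step 0: pivot -3 → sign −
step 1: pivot -12 → sign −
step 2: pivot 4/3 → sign +
step 3: pivot -3 → sign −
step 4: row/col 4 already zero → sign 0
signature = (1, 3, 1)

Answer: (1, 3, 1)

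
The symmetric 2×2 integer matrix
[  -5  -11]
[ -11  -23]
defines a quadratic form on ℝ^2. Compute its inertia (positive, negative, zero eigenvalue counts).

Answer: (1, 1, 0)

Derivation:
step 0: pivot -5 → sign −
step 1: pivot 6/5 → sign +
signature = (1, 1, 0)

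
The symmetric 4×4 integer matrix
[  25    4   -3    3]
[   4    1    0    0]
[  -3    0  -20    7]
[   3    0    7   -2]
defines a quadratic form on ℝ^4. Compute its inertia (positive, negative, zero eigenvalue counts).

step 0: pivot 25 → sign +
step 1: pivot 9/25 → sign +
step 2: pivot -21 → sign −
step 3: pivot 1/21 → sign +
signature = (3, 1, 0)

Answer: (3, 1, 0)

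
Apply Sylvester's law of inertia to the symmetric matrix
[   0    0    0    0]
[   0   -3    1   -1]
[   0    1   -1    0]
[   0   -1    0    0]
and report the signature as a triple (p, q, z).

step 0: pivot -3 → sign −
step 1: pivot -2/3 → sign −
step 2: pivot 1/2 → sign +
step 3: row/col 3 already zero → sign 0
signature = (1, 2, 1)

Answer: (1, 2, 1)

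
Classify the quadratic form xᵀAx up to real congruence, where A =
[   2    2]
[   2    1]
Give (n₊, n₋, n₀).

step 0: pivot 2 → sign +
step 1: pivot -1 → sign −
signature = (1, 1, 0)

Answer: (1, 1, 0)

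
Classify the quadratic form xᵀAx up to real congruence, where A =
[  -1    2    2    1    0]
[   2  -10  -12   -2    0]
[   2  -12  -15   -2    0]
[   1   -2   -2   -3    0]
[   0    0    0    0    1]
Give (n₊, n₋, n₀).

step 0: pivot -1 → sign −
step 1: pivot -6 → sign −
step 2: pivot -1/3 → sign −
step 3: pivot -2 → sign −
step 4: pivot 1 → sign +
signature = (1, 4, 0)

Answer: (1, 4, 0)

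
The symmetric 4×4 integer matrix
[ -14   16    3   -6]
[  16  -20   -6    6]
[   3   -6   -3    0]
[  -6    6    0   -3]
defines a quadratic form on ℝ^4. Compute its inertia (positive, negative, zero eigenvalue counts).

step 0: pivot -14 → sign −
step 1: pivot -12/7 → sign −
step 2: pivot 3/2 → sign +
step 3: row/col 3 already zero → sign 0
signature = (1, 2, 1)

Answer: (1, 2, 1)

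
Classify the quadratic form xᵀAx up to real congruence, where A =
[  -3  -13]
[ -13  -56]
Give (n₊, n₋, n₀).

Answer: (1, 1, 0)

Derivation:
step 0: pivot -3 → sign −
step 1: pivot 1/3 → sign +
signature = (1, 1, 0)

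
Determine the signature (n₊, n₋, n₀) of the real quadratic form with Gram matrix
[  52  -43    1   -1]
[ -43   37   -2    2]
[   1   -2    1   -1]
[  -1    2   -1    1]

step 0: pivot 52 → sign +
step 1: pivot 75/52 → sign +
step 2: pivot 2/75 → sign +
step 3: row/col 3 already zero → sign 0
signature = (3, 0, 1)

Answer: (3, 0, 1)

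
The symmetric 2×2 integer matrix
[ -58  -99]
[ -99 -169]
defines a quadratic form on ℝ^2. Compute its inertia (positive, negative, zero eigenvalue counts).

Answer: (0, 2, 0)

Derivation:
step 0: pivot -58 → sign −
step 1: pivot -1/58 → sign −
signature = (0, 2, 0)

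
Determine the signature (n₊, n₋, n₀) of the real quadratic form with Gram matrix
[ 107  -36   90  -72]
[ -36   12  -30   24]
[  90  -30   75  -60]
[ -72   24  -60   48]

Answer: (1, 1, 2)

Derivation:
step 0: pivot 107 → sign +
step 1: pivot -12/107 → sign −
step 2: row/col 2 already zero → sign 0
step 3: row/col 3 already zero → sign 0
signature = (1, 1, 2)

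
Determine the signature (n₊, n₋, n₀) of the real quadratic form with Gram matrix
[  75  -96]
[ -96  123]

step 0: pivot 75 → sign +
step 1: pivot 3/25 → sign +
signature = (2, 0, 0)

Answer: (2, 0, 0)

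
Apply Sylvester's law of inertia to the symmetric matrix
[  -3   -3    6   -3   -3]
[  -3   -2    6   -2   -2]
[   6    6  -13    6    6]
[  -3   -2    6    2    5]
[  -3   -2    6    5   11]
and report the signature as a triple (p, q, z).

step 0: pivot -3 → sign −
step 1: pivot 1 → sign +
step 2: pivot -1 → sign −
step 3: pivot 4 → sign +
step 4: pivot 3/4 → sign +
signature = (3, 2, 0)

Answer: (3, 2, 0)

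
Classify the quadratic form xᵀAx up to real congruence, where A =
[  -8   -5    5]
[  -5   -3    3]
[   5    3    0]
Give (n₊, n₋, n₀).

step 0: pivot -8 → sign −
step 1: pivot 1/8 → sign +
step 2: pivot 3 → sign +
signature = (2, 1, 0)

Answer: (2, 1, 0)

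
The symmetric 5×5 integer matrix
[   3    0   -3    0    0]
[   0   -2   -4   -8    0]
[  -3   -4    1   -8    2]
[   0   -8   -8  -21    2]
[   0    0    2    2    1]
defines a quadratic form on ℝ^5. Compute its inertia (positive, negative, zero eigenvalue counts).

step 0: pivot 3 → sign +
step 1: pivot -2 → sign −
step 2: pivot 6 → sign +
step 3: pivot 1/3 → sign +
step 4: pivot -1 → sign −
signature = (3, 2, 0)

Answer: (3, 2, 0)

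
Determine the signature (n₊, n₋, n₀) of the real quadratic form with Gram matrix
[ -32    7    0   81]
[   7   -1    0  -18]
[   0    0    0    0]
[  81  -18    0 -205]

step 0: pivot -32 → sign −
step 1: pivot 17/32 → sign +
step 2: pivot -2/17 → sign −
step 3: row/col 3 already zero → sign 0
signature = (1, 2, 1)

Answer: (1, 2, 1)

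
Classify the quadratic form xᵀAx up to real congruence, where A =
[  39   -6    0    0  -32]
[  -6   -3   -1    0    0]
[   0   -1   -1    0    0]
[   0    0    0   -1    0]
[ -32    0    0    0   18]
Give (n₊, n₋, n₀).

Answer: (2, 3, 0)

Derivation:
step 0: pivot 39 → sign +
step 1: pivot -51/13 → sign −
step 2: pivot -38/51 → sign −
step 3: pivot -1 → sign −
step 4: pivot 2/57 → sign +
signature = (2, 3, 0)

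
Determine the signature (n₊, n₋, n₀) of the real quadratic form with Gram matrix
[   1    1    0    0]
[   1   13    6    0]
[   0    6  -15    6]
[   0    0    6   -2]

step 0: pivot 1 → sign +
step 1: pivot 12 → sign +
step 2: pivot -18 → sign −
step 3: row/col 3 already zero → sign 0
signature = (2, 1, 1)

Answer: (2, 1, 1)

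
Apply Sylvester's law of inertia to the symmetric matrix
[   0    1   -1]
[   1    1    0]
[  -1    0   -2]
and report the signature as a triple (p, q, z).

step 0: pivot 1 → sign +
step 1: pivot -1 → sign −
step 2: pivot -1 → sign −
signature = (1, 2, 0)

Answer: (1, 2, 0)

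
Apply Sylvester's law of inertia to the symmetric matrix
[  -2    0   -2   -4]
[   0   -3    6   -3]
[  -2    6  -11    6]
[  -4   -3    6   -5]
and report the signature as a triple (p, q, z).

Answer: (2, 2, 0)

Derivation:
step 0: pivot -2 → sign −
step 1: pivot -3 → sign −
step 2: pivot 3 → sign +
step 3: pivot 2/3 → sign +
signature = (2, 2, 0)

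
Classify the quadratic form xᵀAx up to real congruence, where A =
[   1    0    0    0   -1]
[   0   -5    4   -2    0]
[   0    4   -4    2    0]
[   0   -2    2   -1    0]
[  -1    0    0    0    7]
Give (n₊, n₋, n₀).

Answer: (2, 2, 1)

Derivation:
step 0: pivot 1 → sign +
step 1: pivot -5 → sign −
step 2: pivot -4/5 → sign −
step 3: pivot 6 → sign +
step 4: row/col 4 already zero → sign 0
signature = (2, 2, 1)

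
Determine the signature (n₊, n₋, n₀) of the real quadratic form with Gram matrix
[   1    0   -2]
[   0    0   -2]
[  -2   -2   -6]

Answer: (2, 1, 0)

Derivation:
step 0: pivot 1 → sign +
step 1: pivot -10 → sign −
step 2: pivot 2/5 → sign +
signature = (2, 1, 0)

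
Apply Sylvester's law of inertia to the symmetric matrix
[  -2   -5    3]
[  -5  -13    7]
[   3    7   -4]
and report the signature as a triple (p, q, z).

Answer: (1, 2, 0)

Derivation:
step 0: pivot -2 → sign −
step 1: pivot -1/2 → sign −
step 2: pivot 1 → sign +
signature = (1, 2, 0)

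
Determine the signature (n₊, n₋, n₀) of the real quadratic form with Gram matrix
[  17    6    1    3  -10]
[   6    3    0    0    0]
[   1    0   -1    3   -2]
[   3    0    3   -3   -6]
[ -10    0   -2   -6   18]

step 0: pivot 17 → sign +
step 1: pivot 15/17 → sign +
step 2: pivot -6/5 → sign −
step 3: pivot -2 → sign −
step 4: row/col 4 already zero → sign 0
signature = (2, 2, 1)

Answer: (2, 2, 1)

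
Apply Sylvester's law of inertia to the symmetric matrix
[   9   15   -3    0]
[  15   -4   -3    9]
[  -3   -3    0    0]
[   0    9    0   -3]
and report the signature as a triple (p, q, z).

Answer: (2, 2, 0)

Derivation:
step 0: pivot 9 → sign +
step 1: pivot -29 → sign −
step 2: pivot -25/29 → sign −
step 3: pivot 6/25 → sign +
signature = (2, 2, 0)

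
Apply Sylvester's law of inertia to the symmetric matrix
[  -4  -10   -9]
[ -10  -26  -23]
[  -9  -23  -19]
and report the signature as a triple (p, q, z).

Answer: (1, 2, 0)

Derivation:
step 0: pivot -4 → sign −
step 1: pivot -1 → sign −
step 2: pivot 3/2 → sign +
signature = (1, 2, 0)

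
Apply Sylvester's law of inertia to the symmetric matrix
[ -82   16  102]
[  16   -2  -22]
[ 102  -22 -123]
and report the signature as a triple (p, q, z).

Answer: (1, 2, 0)

Derivation:
step 0: pivot -82 → sign −
step 1: pivot 46/41 → sign +
step 2: pivot -1/23 → sign −
signature = (1, 2, 0)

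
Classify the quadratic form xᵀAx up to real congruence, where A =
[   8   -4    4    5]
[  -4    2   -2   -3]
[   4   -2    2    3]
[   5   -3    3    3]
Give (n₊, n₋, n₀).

step 0: pivot 8 → sign +
step 1: pivot -1/8 → sign −
step 2: pivot 2 → sign +
step 3: row/col 3 already zero → sign 0
signature = (2, 1, 1)

Answer: (2, 1, 1)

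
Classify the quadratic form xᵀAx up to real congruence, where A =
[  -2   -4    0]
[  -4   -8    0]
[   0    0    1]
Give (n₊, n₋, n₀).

step 0: pivot -2 → sign −
step 1: pivot 1 → sign +
step 2: row/col 2 already zero → sign 0
signature = (1, 1, 1)

Answer: (1, 1, 1)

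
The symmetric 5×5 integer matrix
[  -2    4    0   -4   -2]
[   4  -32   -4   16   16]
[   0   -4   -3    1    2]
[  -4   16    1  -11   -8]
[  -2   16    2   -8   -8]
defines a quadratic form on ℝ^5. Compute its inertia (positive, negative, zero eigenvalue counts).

Answer: (0, 4, 1)

Derivation:
step 0: pivot -2 → sign −
step 1: pivot -24 → sign −
step 2: pivot -7/3 → sign −
step 3: pivot -2/7 → sign −
step 4: row/col 4 already zero → sign 0
signature = (0, 4, 1)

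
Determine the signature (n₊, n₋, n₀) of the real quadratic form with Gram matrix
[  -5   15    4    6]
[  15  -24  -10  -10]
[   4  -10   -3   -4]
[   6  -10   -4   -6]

step 0: pivot -5 → sign −
step 1: pivot 21 → sign +
step 2: pivot 1/105 → sign +
step 3: pivot -2 → sign −
signature = (2, 2, 0)

Answer: (2, 2, 0)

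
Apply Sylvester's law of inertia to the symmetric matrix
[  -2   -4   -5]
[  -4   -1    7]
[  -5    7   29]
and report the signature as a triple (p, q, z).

Answer: (2, 1, 0)

Derivation:
step 0: pivot -2 → sign −
step 1: pivot 7 → sign +
step 2: pivot 3/14 → sign +
signature = (2, 1, 0)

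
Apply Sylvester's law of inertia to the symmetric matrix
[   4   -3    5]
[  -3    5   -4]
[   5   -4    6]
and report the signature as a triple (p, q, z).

step 0: pivot 4 → sign +
step 1: pivot 11/4 → sign +
step 2: pivot -3/11 → sign −
signature = (2, 1, 0)

Answer: (2, 1, 0)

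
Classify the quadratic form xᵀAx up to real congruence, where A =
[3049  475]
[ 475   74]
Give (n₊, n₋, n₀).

step 0: pivot 3049 → sign +
step 1: pivot 1/3049 → sign +
signature = (2, 0, 0)

Answer: (2, 0, 0)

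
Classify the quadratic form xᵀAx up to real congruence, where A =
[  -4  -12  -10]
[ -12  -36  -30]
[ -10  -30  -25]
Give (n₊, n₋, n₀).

step 0: pivot -4 → sign −
step 1: row/col 1 already zero → sign 0
step 2: row/col 2 already zero → sign 0
signature = (0, 1, 2)

Answer: (0, 1, 2)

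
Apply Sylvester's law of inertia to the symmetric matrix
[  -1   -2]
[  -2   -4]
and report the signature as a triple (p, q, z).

step 0: pivot -1 → sign −
step 1: row/col 1 already zero → sign 0
signature = (0, 1, 1)

Answer: (0, 1, 1)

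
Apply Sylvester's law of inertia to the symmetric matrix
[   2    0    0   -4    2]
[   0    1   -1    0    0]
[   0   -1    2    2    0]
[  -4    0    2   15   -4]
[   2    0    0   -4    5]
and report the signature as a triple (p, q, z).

step 0: pivot 2 → sign +
step 1: pivot 1 → sign +
step 2: pivot 1 → sign +
step 3: pivot 3 → sign +
step 4: pivot 3 → sign +
signature = (5, 0, 0)

Answer: (5, 0, 0)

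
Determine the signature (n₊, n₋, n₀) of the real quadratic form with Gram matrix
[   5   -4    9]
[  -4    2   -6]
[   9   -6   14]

step 0: pivot 5 → sign +
step 1: pivot -6/5 → sign −
step 2: pivot -1 → sign −
signature = (1, 2, 0)

Answer: (1, 2, 0)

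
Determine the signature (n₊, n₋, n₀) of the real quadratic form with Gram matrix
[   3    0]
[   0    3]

Answer: (2, 0, 0)

Derivation:
step 0: pivot 3 → sign +
step 1: pivot 3 → sign +
signature = (2, 0, 0)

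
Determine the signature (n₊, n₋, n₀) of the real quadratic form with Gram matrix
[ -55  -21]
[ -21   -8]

step 0: pivot -55 → sign −
step 1: pivot 1/55 → sign +
signature = (1, 1, 0)

Answer: (1, 1, 0)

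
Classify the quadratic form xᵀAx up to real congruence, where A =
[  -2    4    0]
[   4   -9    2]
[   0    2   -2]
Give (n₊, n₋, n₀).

step 0: pivot -2 → sign −
step 1: pivot -1 → sign −
step 2: pivot 2 → sign +
signature = (1, 2, 0)

Answer: (1, 2, 0)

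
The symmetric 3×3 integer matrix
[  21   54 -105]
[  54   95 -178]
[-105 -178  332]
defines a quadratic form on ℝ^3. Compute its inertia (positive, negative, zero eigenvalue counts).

Answer: (1, 2, 0)

Derivation:
step 0: pivot 21 → sign +
step 1: pivot -307/7 → sign −
step 2: pivot -3/307 → sign −
signature = (1, 2, 0)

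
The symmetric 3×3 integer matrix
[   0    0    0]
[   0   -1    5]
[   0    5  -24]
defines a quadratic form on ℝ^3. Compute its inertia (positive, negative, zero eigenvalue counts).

step 0: pivot -1 → sign −
step 1: pivot 1 → sign +
step 2: row/col 2 already zero → sign 0
signature = (1, 1, 1)

Answer: (1, 1, 1)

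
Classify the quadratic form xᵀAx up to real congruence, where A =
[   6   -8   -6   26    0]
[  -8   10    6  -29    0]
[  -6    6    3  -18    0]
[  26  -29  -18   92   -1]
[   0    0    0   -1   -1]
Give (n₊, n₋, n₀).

Answer: (3, 2, 0)

Derivation:
step 0: pivot 6 → sign +
step 1: pivot -2/3 → sign −
step 2: pivot 3 → sign +
step 3: pivot 1/2 → sign +
step 4: pivot -3 → sign −
signature = (3, 2, 0)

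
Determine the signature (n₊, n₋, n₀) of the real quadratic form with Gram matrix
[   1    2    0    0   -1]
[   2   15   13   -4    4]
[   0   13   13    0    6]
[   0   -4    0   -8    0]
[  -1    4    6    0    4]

Answer: (3, 1, 1)

Derivation:
step 0: pivot 1 → sign +
step 1: pivot 11 → sign +
step 2: pivot -26/11 → sign −
step 3: pivot 3/13 → sign +
step 4: row/col 4 already zero → sign 0
signature = (3, 1, 1)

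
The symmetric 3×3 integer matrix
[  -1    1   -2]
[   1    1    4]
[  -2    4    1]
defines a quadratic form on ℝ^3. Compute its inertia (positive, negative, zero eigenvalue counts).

Answer: (2, 1, 0)

Derivation:
step 0: pivot -1 → sign −
step 1: pivot 2 → sign +
step 2: pivot 3 → sign +
signature = (2, 1, 0)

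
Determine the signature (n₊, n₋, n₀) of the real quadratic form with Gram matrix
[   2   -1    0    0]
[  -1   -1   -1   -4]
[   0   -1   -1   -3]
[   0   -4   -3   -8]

step 0: pivot 2 → sign +
step 1: pivot -3/2 → sign −
step 2: pivot -1/3 → sign −
step 3: pivot 3 → sign +
signature = (2, 2, 0)

Answer: (2, 2, 0)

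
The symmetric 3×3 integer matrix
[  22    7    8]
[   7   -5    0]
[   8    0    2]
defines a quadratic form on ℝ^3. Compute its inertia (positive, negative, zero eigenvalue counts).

step 0: pivot 22 → sign +
step 1: pivot -159/22 → sign −
step 2: pivot -2/159 → sign −
signature = (1, 2, 0)

Answer: (1, 2, 0)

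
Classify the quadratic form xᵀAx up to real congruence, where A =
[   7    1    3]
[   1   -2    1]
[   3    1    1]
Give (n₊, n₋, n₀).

Answer: (1, 2, 0)

Derivation:
step 0: pivot 7 → sign +
step 1: pivot -15/7 → sign −
step 2: pivot -2/15 → sign −
signature = (1, 2, 0)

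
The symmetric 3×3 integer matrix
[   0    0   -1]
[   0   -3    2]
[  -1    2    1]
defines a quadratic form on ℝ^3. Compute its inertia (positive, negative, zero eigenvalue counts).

step 0: pivot -3 → sign −
step 1: pivot 7/3 → sign +
step 2: pivot -3/7 → sign −
signature = (1, 2, 0)

Answer: (1, 2, 0)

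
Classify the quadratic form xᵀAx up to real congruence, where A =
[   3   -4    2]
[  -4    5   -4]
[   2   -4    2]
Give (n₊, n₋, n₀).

Answer: (2, 1, 0)

Derivation:
step 0: pivot 3 → sign +
step 1: pivot -1/3 → sign −
step 2: pivot 6 → sign +
signature = (2, 1, 0)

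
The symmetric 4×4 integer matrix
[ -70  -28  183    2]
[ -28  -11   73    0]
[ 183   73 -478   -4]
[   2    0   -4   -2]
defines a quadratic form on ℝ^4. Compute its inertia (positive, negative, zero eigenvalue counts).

Answer: (2, 2, 0)

Derivation:
step 0: pivot -70 → sign −
step 1: pivot 1/5 → sign +
step 2: pivot 3/14 → sign +
step 3: pivot -6 → sign −
signature = (2, 2, 0)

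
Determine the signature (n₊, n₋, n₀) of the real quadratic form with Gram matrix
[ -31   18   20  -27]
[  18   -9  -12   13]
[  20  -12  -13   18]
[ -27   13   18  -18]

step 0: pivot -31 → sign −
step 1: pivot 45/31 → sign +
step 2: pivot -1/5 → sign −
step 3: pivot 2/3 → sign +
signature = (2, 2, 0)

Answer: (2, 2, 0)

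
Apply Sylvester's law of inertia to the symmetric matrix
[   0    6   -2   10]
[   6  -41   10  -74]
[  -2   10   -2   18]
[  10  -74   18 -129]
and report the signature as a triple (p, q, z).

step 0: pivot -41 → sign −
step 1: pivot 36/41 → sign +
step 2: pivot 1/9 → sign +
step 3: pivot 1 → sign +
signature = (3, 1, 0)

Answer: (3, 1, 0)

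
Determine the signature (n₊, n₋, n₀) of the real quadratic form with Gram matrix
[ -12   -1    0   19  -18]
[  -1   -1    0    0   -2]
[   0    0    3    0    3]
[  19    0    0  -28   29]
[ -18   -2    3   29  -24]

Answer: (2, 3, 0)

Derivation:
step 0: pivot -12 → sign −
step 1: pivot -11/12 → sign −
step 2: pivot 3 → sign +
step 3: pivot 53/11 → sign +
step 4: pivot -6/53 → sign −
signature = (2, 3, 0)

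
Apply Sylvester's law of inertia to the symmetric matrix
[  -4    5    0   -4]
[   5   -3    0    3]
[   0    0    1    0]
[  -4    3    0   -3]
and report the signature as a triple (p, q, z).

step 0: pivot -4 → sign −
step 1: pivot 13/4 → sign +
step 2: pivot 1 → sign +
step 3: pivot -3/13 → sign −
signature = (2, 2, 0)

Answer: (2, 2, 0)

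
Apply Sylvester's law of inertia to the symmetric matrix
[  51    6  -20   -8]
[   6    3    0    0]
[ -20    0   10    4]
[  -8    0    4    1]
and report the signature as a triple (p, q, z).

step 0: pivot 51 → sign +
step 1: pivot 39/17 → sign +
step 2: pivot -10/39 → sign −
step 3: pivot -3/5 → sign −
signature = (2, 2, 0)

Answer: (2, 2, 0)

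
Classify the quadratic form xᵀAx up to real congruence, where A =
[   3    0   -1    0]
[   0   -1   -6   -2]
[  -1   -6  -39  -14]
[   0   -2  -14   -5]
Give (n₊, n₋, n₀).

Answer: (2, 2, 0)

Derivation:
step 0: pivot 3 → sign +
step 1: pivot -1 → sign −
step 2: pivot -10/3 → sign −
step 3: pivot 1/5 → sign +
signature = (2, 2, 0)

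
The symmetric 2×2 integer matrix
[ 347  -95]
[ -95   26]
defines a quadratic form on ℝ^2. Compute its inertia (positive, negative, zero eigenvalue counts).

Answer: (1, 1, 0)

Derivation:
step 0: pivot 347 → sign +
step 1: pivot -3/347 → sign −
signature = (1, 1, 0)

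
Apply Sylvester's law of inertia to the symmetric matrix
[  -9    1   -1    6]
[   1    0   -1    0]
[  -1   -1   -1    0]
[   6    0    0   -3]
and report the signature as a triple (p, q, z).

Answer: (1, 2, 1)

Derivation:
step 0: pivot -9 → sign −
step 1: pivot 1/9 → sign +
step 2: pivot -12 → sign −
step 3: row/col 3 already zero → sign 0
signature = (1, 2, 1)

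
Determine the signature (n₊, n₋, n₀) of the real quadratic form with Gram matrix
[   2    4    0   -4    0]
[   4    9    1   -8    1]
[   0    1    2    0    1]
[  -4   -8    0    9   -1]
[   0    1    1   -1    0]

step 0: pivot 2 → sign +
step 1: pivot 1 → sign +
step 2: pivot 1 → sign +
step 3: pivot 1 → sign +
step 4: pivot -2 → sign −
signature = (4, 1, 0)

Answer: (4, 1, 0)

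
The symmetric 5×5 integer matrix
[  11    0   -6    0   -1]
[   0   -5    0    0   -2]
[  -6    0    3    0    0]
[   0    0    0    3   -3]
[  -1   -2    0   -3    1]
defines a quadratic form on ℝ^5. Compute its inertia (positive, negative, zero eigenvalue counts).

Answer: (2, 3, 0)

Derivation:
step 0: pivot 11 → sign +
step 1: pivot -5 → sign −
step 2: pivot -3/11 → sign −
step 3: pivot 3 → sign +
step 4: pivot -1/5 → sign −
signature = (2, 3, 0)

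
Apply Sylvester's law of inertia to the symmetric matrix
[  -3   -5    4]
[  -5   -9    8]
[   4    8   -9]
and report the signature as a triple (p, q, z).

Answer: (0, 3, 0)

Derivation:
step 0: pivot -3 → sign −
step 1: pivot -2/3 → sign −
step 2: pivot -1 → sign −
signature = (0, 3, 0)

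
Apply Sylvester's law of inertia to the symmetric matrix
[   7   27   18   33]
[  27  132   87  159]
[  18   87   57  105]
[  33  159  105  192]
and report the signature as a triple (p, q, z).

step 0: pivot 7 → sign +
step 1: pivot 195/7 → sign +
step 2: pivot -24/65 → sign −
step 3: pivot 3/8 → sign +
signature = (3, 1, 0)

Answer: (3, 1, 0)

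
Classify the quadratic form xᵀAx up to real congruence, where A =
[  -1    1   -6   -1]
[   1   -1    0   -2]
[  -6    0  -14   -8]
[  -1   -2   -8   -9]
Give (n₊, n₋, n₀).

Answer: (1, 3, 0)

Derivation:
step 0: pivot -1 → sign −
step 1: pivot 22 → sign +
step 2: pivot -18/11 → sign −
step 3: pivot -1/2 → sign −
signature = (1, 3, 0)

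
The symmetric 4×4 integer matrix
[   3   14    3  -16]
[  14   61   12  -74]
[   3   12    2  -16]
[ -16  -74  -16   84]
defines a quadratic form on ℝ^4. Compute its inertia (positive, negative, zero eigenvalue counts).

Answer: (1, 2, 1)

Derivation:
step 0: pivot 3 → sign +
step 1: pivot -13/3 → sign −
step 2: pivot -1/13 → sign −
step 3: row/col 3 already zero → sign 0
signature = (1, 2, 1)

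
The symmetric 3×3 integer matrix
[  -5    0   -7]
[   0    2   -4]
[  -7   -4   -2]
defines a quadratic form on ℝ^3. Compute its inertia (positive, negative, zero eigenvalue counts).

step 0: pivot -5 → sign −
step 1: pivot 2 → sign +
step 2: pivot -1/5 → sign −
signature = (1, 2, 0)

Answer: (1, 2, 0)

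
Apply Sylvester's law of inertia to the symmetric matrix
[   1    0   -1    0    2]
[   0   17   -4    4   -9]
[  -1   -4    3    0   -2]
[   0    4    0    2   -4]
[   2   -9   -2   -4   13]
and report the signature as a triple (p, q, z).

Answer: (4, 0, 1)

Derivation:
step 0: pivot 1 → sign +
step 1: pivot 17 → sign +
step 2: pivot 18/17 → sign +
step 3: pivot 2/9 → sign +
step 4: row/col 4 already zero → sign 0
signature = (4, 0, 1)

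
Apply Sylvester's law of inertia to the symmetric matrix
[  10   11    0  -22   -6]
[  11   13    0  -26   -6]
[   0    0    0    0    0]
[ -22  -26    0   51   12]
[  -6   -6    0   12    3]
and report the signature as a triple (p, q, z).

Answer: (2, 2, 1)

Derivation:
step 0: pivot 10 → sign +
step 1: pivot 9/10 → sign +
step 2: pivot -1 → sign −
step 3: pivot -1 → sign −
step 4: row/col 4 already zero → sign 0
signature = (2, 2, 1)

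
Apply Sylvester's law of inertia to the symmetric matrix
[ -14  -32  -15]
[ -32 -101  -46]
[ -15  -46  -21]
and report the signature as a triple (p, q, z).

step 0: pivot -14 → sign −
step 1: pivot -195/7 → sign −
step 2: pivot -1/390 → sign −
signature = (0, 3, 0)

Answer: (0, 3, 0)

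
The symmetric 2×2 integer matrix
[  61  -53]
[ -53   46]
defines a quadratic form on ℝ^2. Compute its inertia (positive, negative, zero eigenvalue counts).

Answer: (1, 1, 0)

Derivation:
step 0: pivot 61 → sign +
step 1: pivot -3/61 → sign −
signature = (1, 1, 0)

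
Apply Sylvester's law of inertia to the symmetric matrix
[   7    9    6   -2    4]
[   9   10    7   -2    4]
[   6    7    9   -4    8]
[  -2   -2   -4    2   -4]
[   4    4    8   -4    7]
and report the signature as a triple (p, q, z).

Answer: (3, 2, 0)

Derivation:
step 0: pivot 7 → sign +
step 1: pivot -11/7 → sign −
step 2: pivot 46/11 → sign +
step 3: pivot 2/23 → sign +
step 4: pivot -1 → sign −
signature = (3, 2, 0)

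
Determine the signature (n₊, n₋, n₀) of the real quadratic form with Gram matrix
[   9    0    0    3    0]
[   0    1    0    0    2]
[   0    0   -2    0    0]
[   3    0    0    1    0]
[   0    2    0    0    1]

step 0: pivot 9 → sign +
step 1: pivot 1 → sign +
step 2: pivot -2 → sign −
step 3: pivot -3 → sign −
step 4: row/col 4 already zero → sign 0
signature = (2, 2, 1)

Answer: (2, 2, 1)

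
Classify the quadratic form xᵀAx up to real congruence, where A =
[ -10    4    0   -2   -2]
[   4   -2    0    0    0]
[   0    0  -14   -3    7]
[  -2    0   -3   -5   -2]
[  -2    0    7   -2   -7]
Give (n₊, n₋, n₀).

Answer: (0, 5, 0)

Derivation:
step 0: pivot -10 → sign −
step 1: pivot -2/5 → sign −
step 2: pivot -14 → sign −
step 3: pivot -33/14 → sign −
step 4: pivot -6/11 → sign −
signature = (0, 5, 0)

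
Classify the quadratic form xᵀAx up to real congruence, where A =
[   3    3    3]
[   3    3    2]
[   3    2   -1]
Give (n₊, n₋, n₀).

Answer: (2, 1, 0)

Derivation:
step 0: pivot 3 → sign +
step 1: pivot -4 → sign −
step 2: pivot 1/4 → sign +
signature = (2, 1, 0)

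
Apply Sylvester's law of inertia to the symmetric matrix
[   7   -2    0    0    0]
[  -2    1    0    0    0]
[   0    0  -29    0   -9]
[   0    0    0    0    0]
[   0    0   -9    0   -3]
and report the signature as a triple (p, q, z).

step 0: pivot 7 → sign +
step 1: pivot 3/7 → sign +
step 2: pivot -29 → sign −
step 3: pivot -6/29 → sign −
step 4: row/col 4 already zero → sign 0
signature = (2, 2, 1)

Answer: (2, 2, 1)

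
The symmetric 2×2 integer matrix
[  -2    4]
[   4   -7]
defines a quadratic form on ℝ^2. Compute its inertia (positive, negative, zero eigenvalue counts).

Answer: (1, 1, 0)

Derivation:
step 0: pivot -2 → sign −
step 1: pivot 1 → sign +
signature = (1, 1, 0)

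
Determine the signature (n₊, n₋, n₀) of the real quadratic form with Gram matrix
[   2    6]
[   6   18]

step 0: pivot 2 → sign +
step 1: row/col 1 already zero → sign 0
signature = (1, 0, 1)

Answer: (1, 0, 1)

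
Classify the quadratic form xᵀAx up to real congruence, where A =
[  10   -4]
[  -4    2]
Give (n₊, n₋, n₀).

step 0: pivot 10 → sign +
step 1: pivot 2/5 → sign +
signature = (2, 0, 0)

Answer: (2, 0, 0)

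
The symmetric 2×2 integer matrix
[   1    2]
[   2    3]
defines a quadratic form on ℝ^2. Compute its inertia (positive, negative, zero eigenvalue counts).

step 0: pivot 1 → sign +
step 1: pivot -1 → sign −
signature = (1, 1, 0)

Answer: (1, 1, 0)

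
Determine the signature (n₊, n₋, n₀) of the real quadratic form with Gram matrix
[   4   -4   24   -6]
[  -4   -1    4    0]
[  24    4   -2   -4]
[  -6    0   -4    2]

step 0: pivot 4 → sign +
step 1: pivot -5 → sign −
step 2: pivot 54/5 → sign +
step 3: pivot -1/27 → sign −
signature = (2, 2, 0)

Answer: (2, 2, 0)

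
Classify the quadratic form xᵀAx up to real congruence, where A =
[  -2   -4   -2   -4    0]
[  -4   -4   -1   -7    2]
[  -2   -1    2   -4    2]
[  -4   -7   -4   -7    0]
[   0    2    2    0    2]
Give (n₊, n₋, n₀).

step 0: pivot -2 → sign −
step 1: pivot 4 → sign +
step 2: pivot 7/4 → sign +
step 3: pivot 3/7 → sign +
step 4: pivot 2/3 → sign +
signature = (4, 1, 0)

Answer: (4, 1, 0)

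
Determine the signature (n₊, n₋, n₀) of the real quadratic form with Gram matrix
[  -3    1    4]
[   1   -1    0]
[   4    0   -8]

Answer: (0, 2, 1)

Derivation:
step 0: pivot -3 → sign −
step 1: pivot -2/3 → sign −
step 2: row/col 2 already zero → sign 0
signature = (0, 2, 1)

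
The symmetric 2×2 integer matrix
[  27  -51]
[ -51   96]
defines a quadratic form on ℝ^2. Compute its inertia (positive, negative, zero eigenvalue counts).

Answer: (1, 1, 0)

Derivation:
step 0: pivot 27 → sign +
step 1: pivot -1/3 → sign −
signature = (1, 1, 0)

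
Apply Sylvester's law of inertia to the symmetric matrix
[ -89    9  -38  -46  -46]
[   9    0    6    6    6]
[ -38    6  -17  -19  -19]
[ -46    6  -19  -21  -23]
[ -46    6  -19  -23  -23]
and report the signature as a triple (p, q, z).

step 0: pivot -89 → sign −
step 1: pivot 81/89 → sign +
step 2: pivot -53/9 → sign −
step 3: pivot 100/53 → sign +
step 4: pivot -3/25 → sign −
signature = (2, 3, 0)

Answer: (2, 3, 0)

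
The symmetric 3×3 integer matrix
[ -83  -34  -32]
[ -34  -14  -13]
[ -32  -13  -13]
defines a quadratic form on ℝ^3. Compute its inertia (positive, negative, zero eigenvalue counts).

Answer: (0, 3, 0)

Derivation:
step 0: pivot -83 → sign −
step 1: pivot -6/83 → sign −
step 2: pivot -1/2 → sign −
signature = (0, 3, 0)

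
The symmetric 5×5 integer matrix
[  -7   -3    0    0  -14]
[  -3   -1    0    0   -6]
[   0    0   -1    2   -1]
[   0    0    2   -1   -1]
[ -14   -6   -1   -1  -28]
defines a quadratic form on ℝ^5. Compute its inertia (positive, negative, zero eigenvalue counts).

step 0: pivot -7 → sign −
step 1: pivot 2/7 → sign +
step 2: pivot -1 → sign −
step 3: pivot 3 → sign +
step 4: pivot -2 → sign −
signature = (2, 3, 0)

Answer: (2, 3, 0)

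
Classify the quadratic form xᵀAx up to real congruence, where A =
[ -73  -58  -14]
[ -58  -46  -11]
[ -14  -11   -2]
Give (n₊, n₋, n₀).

Answer: (2, 1, 0)

Derivation:
step 0: pivot -73 → sign −
step 1: pivot 6/73 → sign +
step 2: pivot 1/2 → sign +
signature = (2, 1, 0)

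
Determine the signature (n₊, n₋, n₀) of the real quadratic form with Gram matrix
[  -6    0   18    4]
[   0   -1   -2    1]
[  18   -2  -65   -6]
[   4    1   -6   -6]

step 0: pivot -6 → sign −
step 1: pivot -1 → sign −
step 2: pivot -7 → sign −
step 3: pivot -1/21 → sign −
signature = (0, 4, 0)

Answer: (0, 4, 0)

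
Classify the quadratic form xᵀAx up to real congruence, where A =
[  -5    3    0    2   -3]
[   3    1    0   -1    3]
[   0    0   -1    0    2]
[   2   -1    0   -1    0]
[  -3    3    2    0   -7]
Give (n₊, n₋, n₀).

step 0: pivot -5 → sign −
step 1: pivot 14/5 → sign +
step 2: pivot -1 → sign −
step 3: pivot -3/14 → sign −
step 4: pivot 6 → sign +
signature = (2, 3, 0)

Answer: (2, 3, 0)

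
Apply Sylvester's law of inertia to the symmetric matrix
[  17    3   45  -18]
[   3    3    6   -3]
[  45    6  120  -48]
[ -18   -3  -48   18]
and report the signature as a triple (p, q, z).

Answer: (2, 2, 0)

Derivation:
step 0: pivot 17 → sign +
step 1: pivot 42/17 → sign +
step 2: pivot -9/14 → sign −
step 3: pivot -1 → sign −
signature = (2, 2, 0)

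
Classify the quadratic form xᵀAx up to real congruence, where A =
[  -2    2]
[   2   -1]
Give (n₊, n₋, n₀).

Answer: (1, 1, 0)

Derivation:
step 0: pivot -2 → sign −
step 1: pivot 1 → sign +
signature = (1, 1, 0)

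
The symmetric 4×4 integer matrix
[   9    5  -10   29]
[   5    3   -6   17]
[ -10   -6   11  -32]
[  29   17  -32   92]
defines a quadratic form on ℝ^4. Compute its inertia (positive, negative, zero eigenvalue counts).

step 0: pivot 9 → sign +
step 1: pivot 2/9 → sign +
step 2: pivot -1 → sign −
step 3: pivot -1 → sign −
signature = (2, 2, 0)

Answer: (2, 2, 0)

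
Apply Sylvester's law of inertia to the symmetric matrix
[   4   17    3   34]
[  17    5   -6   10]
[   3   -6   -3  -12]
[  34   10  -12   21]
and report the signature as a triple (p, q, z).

step 0: pivot 4 → sign +
step 1: pivot -269/4 → sign −
step 2: pivot -6/269 → sign −
step 3: pivot 1 → sign +
signature = (2, 2, 0)

Answer: (2, 2, 0)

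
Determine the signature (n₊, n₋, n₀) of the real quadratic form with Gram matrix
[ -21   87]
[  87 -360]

step 0: pivot -21 → sign −
step 1: pivot 3/7 → sign +
signature = (1, 1, 0)

Answer: (1, 1, 0)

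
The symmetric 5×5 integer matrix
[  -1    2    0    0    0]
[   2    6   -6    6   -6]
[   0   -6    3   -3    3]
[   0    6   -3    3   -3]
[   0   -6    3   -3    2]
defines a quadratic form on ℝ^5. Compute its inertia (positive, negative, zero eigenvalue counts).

step 0: pivot -1 → sign −
step 1: pivot 10 → sign +
step 2: pivot -3/5 → sign −
step 3: pivot -1 → sign −
step 4: row/col 4 already zero → sign 0
signature = (1, 3, 1)

Answer: (1, 3, 1)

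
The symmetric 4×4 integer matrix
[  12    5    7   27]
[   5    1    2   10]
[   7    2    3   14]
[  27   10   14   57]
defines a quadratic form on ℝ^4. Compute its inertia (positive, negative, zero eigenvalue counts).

step 0: pivot 12 → sign +
step 1: pivot -13/12 → sign −
step 2: pivot -4/13 → sign −
step 3: pivot -3/4 → sign −
signature = (1, 3, 0)

Answer: (1, 3, 0)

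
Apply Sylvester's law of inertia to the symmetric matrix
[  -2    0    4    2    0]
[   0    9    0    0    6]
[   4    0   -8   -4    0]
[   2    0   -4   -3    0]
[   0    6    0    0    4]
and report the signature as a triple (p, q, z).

Answer: (1, 2, 2)

Derivation:
step 0: pivot -2 → sign −
step 1: pivot 9 → sign +
step 2: pivot -1 → sign −
step 3: row/col 3 already zero → sign 0
step 4: row/col 4 already zero → sign 0
signature = (1, 2, 2)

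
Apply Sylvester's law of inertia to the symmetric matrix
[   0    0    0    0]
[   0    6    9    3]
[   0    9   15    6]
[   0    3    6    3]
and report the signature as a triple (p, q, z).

step 0: pivot 6 → sign +
step 1: pivot 3/2 → sign +
step 2: row/col 2 already zero → sign 0
step 3: row/col 3 already zero → sign 0
signature = (2, 0, 2)

Answer: (2, 0, 2)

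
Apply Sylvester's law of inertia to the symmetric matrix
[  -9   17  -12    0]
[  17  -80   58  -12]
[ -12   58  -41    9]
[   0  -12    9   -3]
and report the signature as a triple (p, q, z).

step 0: pivot -9 → sign −
step 1: pivot -431/9 → sign −
step 2: pivot 461/431 → sign +
step 3: pivot -6/461 → sign −
signature = (1, 3, 0)

Answer: (1, 3, 0)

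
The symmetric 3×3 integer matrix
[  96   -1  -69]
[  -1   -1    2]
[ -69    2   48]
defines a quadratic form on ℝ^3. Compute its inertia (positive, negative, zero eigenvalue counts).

Answer: (2, 1, 0)

Derivation:
step 0: pivot 96 → sign +
step 1: pivot -97/96 → sign −
step 2: pivot 3/97 → sign +
signature = (2, 1, 0)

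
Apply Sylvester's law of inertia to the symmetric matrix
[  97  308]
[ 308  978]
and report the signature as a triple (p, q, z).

step 0: pivot 97 → sign +
step 1: pivot 2/97 → sign +
signature = (2, 0, 0)

Answer: (2, 0, 0)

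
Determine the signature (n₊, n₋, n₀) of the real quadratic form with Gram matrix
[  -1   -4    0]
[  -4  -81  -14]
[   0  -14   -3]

step 0: pivot -1 → sign −
step 1: pivot -65 → sign −
step 2: pivot 1/65 → sign +
signature = (1, 2, 0)

Answer: (1, 2, 0)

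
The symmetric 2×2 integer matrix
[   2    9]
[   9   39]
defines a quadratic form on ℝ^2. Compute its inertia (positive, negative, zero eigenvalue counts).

step 0: pivot 2 → sign +
step 1: pivot -3/2 → sign −
signature = (1, 1, 0)

Answer: (1, 1, 0)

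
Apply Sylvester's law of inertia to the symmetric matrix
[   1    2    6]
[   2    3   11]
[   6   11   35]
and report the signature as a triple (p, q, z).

step 0: pivot 1 → sign +
step 1: pivot -1 → sign −
step 2: row/col 2 already zero → sign 0
signature = (1, 1, 1)

Answer: (1, 1, 1)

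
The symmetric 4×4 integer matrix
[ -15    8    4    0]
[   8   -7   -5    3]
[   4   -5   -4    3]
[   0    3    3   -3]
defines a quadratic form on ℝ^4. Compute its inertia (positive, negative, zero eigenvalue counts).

Answer: (1, 2, 1)

Derivation:
step 0: pivot -15 → sign −
step 1: pivot -41/15 → sign −
step 2: pivot 3/41 → sign +
step 3: row/col 3 already zero → sign 0
signature = (1, 2, 1)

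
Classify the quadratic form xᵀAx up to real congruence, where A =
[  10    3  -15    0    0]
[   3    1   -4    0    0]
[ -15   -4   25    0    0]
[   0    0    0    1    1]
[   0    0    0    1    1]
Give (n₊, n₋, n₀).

Answer: (3, 0, 2)

Derivation:
step 0: pivot 10 → sign +
step 1: pivot 1/10 → sign +
step 2: pivot 1 → sign +
step 3: row/col 3 already zero → sign 0
step 4: row/col 4 already zero → sign 0
signature = (3, 0, 2)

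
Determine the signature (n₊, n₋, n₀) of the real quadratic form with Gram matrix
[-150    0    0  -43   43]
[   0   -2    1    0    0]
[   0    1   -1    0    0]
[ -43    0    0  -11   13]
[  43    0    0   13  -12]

step 0: pivot -150 → sign −
step 1: pivot -2 → sign −
step 2: pivot -1/2 → sign −
step 3: pivot 199/150 → sign +
step 4: pivot -3/199 → sign −
signature = (1, 4, 0)

Answer: (1, 4, 0)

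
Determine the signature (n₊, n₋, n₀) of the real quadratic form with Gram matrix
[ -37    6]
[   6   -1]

Answer: (0, 2, 0)

Derivation:
step 0: pivot -37 → sign −
step 1: pivot -1/37 → sign −
signature = (0, 2, 0)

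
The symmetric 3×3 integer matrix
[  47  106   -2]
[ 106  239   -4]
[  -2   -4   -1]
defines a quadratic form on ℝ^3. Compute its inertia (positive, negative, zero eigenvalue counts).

step 0: pivot 47 → sign +
step 1: pivot -3/47 → sign −
step 2: pivot 3 → sign +
signature = (2, 1, 0)

Answer: (2, 1, 0)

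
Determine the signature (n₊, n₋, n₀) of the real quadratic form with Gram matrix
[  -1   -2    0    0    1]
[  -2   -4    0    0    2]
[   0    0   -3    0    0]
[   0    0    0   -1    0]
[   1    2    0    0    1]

Answer: (1, 3, 1)

Derivation:
step 0: pivot -1 → sign −
step 1: pivot -3 → sign −
step 2: pivot -1 → sign −
step 3: pivot 2 → sign +
step 4: row/col 4 already zero → sign 0
signature = (1, 3, 1)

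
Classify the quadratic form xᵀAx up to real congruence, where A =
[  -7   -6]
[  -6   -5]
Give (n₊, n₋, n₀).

Answer: (1, 1, 0)

Derivation:
step 0: pivot -7 → sign −
step 1: pivot 1/7 → sign +
signature = (1, 1, 0)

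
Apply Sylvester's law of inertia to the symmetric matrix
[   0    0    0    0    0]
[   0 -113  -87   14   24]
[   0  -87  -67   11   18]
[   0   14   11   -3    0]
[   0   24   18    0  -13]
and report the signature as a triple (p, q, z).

step 0: pivot -113 → sign −
step 1: pivot -2/113 → sign −
step 2: pivot 3/2 → sign +
step 3: pivot -1 → sign −
step 4: row/col 4 already zero → sign 0
signature = (1, 3, 1)

Answer: (1, 3, 1)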